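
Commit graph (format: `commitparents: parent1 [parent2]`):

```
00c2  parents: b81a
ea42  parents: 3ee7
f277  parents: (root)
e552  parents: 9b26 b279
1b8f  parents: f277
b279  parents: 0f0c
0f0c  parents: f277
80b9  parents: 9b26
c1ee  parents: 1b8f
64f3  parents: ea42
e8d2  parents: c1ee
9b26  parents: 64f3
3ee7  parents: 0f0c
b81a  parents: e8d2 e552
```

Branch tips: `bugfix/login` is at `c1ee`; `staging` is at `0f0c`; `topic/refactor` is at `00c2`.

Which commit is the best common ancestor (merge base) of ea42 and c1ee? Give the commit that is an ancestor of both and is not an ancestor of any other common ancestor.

Ancestors of ea42: {0f0c, 3ee7, ea42, f277}.
Ancestors of c1ee: {1b8f, c1ee, f277}.
Common ancestors: {f277}.
The only common ancestor is f277, so it is the merge base.

f277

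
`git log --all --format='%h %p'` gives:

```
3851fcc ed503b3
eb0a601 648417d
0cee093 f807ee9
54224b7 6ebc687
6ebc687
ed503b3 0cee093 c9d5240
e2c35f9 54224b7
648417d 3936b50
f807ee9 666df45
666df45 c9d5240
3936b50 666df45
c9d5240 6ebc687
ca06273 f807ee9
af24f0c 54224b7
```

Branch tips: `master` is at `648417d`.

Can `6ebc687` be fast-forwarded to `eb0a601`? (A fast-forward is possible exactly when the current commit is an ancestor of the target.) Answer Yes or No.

A fast-forward from 6ebc687 to eb0a601 is possible iff 6ebc687 is an ancestor of eb0a601.
Ancestors of eb0a601: {3936b50, 648417d, 666df45, 6ebc687, c9d5240, eb0a601}.
6ebc687 is among them, so fast-forward is possible.

Yes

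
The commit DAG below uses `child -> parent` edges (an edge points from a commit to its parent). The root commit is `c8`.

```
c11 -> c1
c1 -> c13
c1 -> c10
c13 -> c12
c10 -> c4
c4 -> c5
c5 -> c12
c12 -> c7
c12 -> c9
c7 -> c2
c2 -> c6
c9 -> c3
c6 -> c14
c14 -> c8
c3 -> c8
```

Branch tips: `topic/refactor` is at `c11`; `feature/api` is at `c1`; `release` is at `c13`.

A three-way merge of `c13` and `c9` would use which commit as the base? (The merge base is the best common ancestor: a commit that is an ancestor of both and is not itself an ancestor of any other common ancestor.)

Ancestors of c13: {c12, c13, c14, c2, c3, c6, c7, c8, c9}.
Ancestors of c9: {c3, c8, c9}.
Common ancestors: {c3, c8, c9}.
Among these, c9 is not an ancestor of any other common ancestor — it is the merge base.

c9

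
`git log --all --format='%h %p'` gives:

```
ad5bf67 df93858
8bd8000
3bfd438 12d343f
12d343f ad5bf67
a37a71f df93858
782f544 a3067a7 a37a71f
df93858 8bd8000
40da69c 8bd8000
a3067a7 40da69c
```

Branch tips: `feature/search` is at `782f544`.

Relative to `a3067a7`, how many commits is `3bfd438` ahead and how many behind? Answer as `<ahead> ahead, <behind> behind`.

Reachable from 3bfd438: {12d343f, 3bfd438, 8bd8000, ad5bf67, df93858}.
Reachable from a3067a7: {40da69c, 8bd8000, a3067a7}.
Only in 3bfd438's history (ahead): {12d343f, 3bfd438, ad5bf67, df93858} — 4.
Only in a3067a7's history (behind): {40da69c, a3067a7} — 2.

4 ahead, 2 behind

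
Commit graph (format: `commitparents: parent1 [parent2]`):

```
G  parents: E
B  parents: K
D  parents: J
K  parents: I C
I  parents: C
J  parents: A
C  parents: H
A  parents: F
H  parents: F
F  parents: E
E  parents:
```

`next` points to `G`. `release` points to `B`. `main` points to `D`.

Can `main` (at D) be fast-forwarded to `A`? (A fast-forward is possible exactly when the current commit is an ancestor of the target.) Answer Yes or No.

No

A fast-forward from D to A is possible iff D is an ancestor of A.
Ancestors of A: {A, E, F}.
D is not among them, so fast-forward is not possible.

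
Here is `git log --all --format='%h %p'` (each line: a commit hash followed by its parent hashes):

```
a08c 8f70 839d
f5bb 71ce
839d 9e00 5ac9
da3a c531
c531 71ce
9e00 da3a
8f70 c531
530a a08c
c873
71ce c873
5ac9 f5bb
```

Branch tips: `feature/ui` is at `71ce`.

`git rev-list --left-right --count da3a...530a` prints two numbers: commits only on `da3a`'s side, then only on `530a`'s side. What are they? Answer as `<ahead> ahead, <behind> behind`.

0 ahead, 7 behind

Reachable from da3a: {71ce, c531, c873, da3a}.
Reachable from 530a: {530a, 5ac9, 71ce, 839d, 8f70, 9e00, a08c, c531, c873, da3a, f5bb}.
Only in da3a's history (ahead): {} — 0.
Only in 530a's history (behind): {530a, 5ac9, 839d, 8f70, 9e00, a08c, f5bb} — 7.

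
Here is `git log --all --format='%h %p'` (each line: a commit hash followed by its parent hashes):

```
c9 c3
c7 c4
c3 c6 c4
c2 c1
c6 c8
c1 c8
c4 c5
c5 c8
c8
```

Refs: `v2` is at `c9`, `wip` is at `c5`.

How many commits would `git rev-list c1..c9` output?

Reachable from c9: {c3, c4, c5, c6, c8, c9}.
Reachable from c1: {c1, c8}.
In c9's history but not c1's: {c3, c4, c5, c6, c9} — 5 commits.

5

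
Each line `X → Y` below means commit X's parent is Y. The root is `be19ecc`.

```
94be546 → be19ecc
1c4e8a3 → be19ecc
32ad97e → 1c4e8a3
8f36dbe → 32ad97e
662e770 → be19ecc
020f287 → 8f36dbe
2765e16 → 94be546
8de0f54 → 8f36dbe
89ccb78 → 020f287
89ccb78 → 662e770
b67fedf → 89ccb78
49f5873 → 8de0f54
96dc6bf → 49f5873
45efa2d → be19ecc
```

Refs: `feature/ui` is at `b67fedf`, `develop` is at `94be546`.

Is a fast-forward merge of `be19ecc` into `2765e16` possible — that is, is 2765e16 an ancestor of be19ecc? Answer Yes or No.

No

A fast-forward from 2765e16 to be19ecc is possible iff 2765e16 is an ancestor of be19ecc.
Ancestors of be19ecc: {be19ecc}.
2765e16 is not among them, so fast-forward is not possible.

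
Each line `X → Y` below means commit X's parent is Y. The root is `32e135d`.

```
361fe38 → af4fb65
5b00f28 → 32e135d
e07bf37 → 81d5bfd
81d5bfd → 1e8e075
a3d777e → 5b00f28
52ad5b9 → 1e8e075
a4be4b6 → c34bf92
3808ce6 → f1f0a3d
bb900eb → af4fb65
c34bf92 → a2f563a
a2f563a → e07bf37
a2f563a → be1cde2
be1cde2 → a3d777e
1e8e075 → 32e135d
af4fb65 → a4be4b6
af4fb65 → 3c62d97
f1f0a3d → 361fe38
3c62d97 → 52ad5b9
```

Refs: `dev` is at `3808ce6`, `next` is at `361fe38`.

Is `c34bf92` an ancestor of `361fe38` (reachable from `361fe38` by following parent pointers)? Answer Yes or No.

Ancestors of 361fe38 (commits reachable by following parents): {1e8e075, 32e135d, 361fe38, 3c62d97, 52ad5b9, 5b00f28, 81d5bfd, a2f563a, a3d777e, a4be4b6, af4fb65, be1cde2, c34bf92, e07bf37}.
c34bf92 is in that set, so it is an ancestor of 361fe38.

Yes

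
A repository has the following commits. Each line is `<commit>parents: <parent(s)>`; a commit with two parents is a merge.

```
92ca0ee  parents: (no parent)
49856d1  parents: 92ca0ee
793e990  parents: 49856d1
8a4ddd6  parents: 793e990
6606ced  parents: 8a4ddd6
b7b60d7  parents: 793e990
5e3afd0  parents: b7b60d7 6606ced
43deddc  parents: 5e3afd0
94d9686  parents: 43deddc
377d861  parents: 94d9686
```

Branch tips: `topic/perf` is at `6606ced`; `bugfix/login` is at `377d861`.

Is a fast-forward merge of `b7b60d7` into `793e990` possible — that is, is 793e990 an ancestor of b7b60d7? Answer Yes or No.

A fast-forward from 793e990 to b7b60d7 is possible iff 793e990 is an ancestor of b7b60d7.
Ancestors of b7b60d7: {49856d1, 793e990, 92ca0ee, b7b60d7}.
793e990 is among them, so fast-forward is possible.

Yes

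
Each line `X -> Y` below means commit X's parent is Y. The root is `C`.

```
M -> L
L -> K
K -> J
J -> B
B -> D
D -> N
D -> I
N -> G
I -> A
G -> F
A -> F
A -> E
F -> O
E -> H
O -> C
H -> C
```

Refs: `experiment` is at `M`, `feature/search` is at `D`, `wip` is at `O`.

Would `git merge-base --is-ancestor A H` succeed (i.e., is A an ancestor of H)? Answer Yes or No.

No

Ancestors of H: {C, H}.
A is not in that set, so it is not an ancestor of H.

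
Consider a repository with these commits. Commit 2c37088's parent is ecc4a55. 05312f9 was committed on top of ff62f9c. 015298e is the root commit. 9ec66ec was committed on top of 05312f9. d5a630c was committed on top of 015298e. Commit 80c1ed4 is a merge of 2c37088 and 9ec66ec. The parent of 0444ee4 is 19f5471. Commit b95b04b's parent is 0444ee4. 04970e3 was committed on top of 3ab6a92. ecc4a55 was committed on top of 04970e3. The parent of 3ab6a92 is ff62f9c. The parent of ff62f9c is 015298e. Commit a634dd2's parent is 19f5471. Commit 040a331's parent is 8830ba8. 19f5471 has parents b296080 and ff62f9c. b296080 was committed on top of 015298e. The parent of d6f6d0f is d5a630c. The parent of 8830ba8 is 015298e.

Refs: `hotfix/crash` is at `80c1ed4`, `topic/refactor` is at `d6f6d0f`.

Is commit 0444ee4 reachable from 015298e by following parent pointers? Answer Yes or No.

Ancestors of 015298e: {015298e}.
0444ee4 is not in that set, so it is not an ancestor of 015298e.

No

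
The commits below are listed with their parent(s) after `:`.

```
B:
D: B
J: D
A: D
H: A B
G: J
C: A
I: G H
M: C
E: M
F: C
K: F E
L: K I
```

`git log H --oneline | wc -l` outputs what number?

4

Walking parent pointers from H: reachable set = {A, B, D, H}.
That is 4 commits.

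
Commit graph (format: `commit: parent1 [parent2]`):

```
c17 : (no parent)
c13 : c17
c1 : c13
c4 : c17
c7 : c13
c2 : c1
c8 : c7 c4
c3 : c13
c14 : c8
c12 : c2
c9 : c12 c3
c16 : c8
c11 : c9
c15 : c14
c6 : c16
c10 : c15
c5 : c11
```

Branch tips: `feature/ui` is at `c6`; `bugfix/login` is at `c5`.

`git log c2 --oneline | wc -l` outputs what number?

Walking parent pointers from c2: reachable set = {c1, c13, c17, c2}.
That is 4 commits.

4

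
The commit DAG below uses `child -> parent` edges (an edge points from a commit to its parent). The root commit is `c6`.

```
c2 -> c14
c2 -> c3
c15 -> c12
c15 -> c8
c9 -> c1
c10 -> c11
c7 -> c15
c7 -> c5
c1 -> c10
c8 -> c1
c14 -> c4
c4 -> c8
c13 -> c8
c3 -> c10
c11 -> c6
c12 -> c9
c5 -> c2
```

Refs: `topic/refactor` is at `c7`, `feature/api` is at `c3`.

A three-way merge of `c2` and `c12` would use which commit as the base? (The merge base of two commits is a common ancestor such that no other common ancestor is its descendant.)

Ancestors of c2: {c1, c10, c11, c14, c2, c3, c4, c6, c8}.
Ancestors of c12: {c1, c10, c11, c12, c6, c9}.
Common ancestors: {c1, c10, c11, c6}.
Among these, c1 is not an ancestor of any other common ancestor — it is the merge base.

c1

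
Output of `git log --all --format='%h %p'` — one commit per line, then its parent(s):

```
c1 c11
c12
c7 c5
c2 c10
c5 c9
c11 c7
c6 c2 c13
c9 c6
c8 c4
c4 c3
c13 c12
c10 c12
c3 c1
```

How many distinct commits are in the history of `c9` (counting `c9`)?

6

Walking parent pointers from c9: reachable set = {c10, c12, c13, c2, c6, c9}.
That is 6 commits.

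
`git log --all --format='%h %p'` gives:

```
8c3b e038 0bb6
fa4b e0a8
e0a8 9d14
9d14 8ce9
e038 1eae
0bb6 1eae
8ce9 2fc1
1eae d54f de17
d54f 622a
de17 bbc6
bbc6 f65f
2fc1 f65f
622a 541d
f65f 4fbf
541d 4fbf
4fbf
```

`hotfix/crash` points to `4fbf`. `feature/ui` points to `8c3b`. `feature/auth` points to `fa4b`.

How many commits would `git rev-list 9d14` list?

Walking parent pointers from 9d14: reachable set = {2fc1, 4fbf, 8ce9, 9d14, f65f}.
That is 5 commits.

5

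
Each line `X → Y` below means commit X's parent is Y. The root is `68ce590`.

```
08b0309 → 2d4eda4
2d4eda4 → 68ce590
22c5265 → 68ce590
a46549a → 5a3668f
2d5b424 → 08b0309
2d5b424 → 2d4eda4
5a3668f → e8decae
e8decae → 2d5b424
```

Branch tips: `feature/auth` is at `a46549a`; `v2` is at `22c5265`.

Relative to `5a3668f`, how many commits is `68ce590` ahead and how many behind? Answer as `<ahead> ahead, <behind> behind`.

0 ahead, 5 behind

Reachable from 68ce590: {68ce590}.
Reachable from 5a3668f: {08b0309, 2d4eda4, 2d5b424, 5a3668f, 68ce590, e8decae}.
Only in 68ce590's history (ahead): {} — 0.
Only in 5a3668f's history (behind): {08b0309, 2d4eda4, 2d5b424, 5a3668f, e8decae} — 5.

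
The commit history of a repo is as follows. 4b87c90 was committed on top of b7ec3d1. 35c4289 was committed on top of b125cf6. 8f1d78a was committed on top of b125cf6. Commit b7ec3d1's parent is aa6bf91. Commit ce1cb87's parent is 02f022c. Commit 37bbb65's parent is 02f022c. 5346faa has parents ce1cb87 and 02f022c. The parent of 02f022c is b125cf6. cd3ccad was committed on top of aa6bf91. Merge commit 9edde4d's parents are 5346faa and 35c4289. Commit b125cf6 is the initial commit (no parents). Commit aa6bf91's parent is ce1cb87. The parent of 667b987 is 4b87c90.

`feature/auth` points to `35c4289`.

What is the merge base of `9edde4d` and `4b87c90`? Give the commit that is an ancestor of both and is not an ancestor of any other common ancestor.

ce1cb87

Ancestors of 9edde4d: {02f022c, 35c4289, 5346faa, 9edde4d, b125cf6, ce1cb87}.
Ancestors of 4b87c90: {02f022c, 4b87c90, aa6bf91, b125cf6, b7ec3d1, ce1cb87}.
Common ancestors: {02f022c, b125cf6, ce1cb87}.
Among these, ce1cb87 is not an ancestor of any other common ancestor — it is the merge base.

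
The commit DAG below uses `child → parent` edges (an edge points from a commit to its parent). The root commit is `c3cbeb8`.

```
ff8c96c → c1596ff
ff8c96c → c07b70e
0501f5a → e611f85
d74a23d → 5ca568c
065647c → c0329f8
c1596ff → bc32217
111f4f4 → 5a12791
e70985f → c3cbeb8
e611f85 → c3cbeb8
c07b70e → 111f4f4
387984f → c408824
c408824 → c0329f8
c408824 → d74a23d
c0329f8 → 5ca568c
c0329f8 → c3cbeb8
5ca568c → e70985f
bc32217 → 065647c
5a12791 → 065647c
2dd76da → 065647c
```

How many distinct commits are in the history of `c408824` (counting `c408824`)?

Walking parent pointers from c408824: reachable set = {5ca568c, c0329f8, c3cbeb8, c408824, d74a23d, e70985f}.
That is 6 commits.

6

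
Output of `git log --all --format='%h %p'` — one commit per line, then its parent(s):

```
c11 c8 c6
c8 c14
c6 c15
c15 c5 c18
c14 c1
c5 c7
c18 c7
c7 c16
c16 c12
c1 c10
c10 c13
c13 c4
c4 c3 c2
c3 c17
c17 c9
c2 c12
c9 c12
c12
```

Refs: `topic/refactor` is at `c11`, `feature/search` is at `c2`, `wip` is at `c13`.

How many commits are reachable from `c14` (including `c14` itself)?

Walking parent pointers from c14: reachable set = {c1, c10, c12, c13, c14, c17, c2, c3, c4, c9}.
That is 10 commits.

10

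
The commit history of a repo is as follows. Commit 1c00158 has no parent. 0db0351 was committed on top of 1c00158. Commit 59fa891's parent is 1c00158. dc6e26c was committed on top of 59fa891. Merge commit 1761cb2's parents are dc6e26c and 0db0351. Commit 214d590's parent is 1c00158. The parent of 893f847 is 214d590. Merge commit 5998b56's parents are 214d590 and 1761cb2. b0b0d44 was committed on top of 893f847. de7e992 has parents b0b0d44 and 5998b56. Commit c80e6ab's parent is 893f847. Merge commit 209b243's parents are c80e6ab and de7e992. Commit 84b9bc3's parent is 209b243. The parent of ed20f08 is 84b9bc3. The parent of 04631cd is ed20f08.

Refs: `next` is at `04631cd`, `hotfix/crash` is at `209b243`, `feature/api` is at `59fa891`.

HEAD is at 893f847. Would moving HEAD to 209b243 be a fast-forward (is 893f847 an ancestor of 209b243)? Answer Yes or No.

A fast-forward from 893f847 to 209b243 is possible iff 893f847 is an ancestor of 209b243.
Ancestors of 209b243: {0db0351, 1761cb2, 1c00158, 209b243, 214d590, 5998b56, 59fa891, 893f847, b0b0d44, c80e6ab, dc6e26c, de7e992}.
893f847 is among them, so fast-forward is possible.

Yes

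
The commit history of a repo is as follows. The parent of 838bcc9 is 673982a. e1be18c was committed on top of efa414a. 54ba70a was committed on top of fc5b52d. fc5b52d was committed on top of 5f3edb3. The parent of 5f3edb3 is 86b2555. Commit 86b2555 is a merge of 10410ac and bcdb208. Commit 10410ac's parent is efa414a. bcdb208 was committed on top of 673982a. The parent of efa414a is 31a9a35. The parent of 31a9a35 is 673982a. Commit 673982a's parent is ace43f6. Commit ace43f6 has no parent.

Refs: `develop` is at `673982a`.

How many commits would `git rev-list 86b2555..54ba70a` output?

3

Reachable from 54ba70a: {10410ac, 31a9a35, 54ba70a, 5f3edb3, 673982a, 86b2555, ace43f6, bcdb208, efa414a, fc5b52d}.
Reachable from 86b2555: {10410ac, 31a9a35, 673982a, 86b2555, ace43f6, bcdb208, efa414a}.
In 54ba70a's history but not 86b2555's: {54ba70a, 5f3edb3, fc5b52d} — 3 commits.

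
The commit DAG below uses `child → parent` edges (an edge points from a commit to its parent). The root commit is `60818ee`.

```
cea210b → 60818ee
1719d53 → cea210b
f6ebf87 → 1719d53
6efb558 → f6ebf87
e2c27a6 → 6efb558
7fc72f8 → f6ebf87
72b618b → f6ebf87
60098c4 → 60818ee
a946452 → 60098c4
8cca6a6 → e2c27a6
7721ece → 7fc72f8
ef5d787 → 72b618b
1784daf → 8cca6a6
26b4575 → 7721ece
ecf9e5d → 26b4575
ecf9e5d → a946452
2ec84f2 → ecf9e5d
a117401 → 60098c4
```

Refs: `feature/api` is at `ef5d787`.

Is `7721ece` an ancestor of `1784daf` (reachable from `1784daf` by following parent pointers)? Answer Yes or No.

Ancestors of 1784daf: {1719d53, 1784daf, 60818ee, 6efb558, 8cca6a6, cea210b, e2c27a6, f6ebf87}.
7721ece is not in that set, so it is not an ancestor of 1784daf.

No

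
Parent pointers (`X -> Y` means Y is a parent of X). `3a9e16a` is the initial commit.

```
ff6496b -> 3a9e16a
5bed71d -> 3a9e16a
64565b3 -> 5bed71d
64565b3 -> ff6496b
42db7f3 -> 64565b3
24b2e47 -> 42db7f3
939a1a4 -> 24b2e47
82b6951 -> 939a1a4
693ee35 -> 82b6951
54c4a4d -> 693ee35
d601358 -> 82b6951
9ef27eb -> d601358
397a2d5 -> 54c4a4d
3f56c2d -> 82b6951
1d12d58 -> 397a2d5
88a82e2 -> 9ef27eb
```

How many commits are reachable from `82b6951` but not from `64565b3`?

4

Reachable from 82b6951: {24b2e47, 3a9e16a, 42db7f3, 5bed71d, 64565b3, 82b6951, 939a1a4, ff6496b}.
Reachable from 64565b3: {3a9e16a, 5bed71d, 64565b3, ff6496b}.
In 82b6951's history but not 64565b3's: {24b2e47, 42db7f3, 82b6951, 939a1a4} — 4 commits.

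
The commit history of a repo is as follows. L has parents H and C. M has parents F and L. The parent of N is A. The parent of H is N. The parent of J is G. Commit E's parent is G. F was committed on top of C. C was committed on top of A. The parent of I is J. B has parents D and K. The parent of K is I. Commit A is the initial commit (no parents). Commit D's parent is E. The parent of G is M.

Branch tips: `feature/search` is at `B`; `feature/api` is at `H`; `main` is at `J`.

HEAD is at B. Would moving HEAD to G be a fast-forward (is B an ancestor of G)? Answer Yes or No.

No

A fast-forward from B to G is possible iff B is an ancestor of G.
Ancestors of G: {A, C, F, G, H, L, M, N}.
B is not among them, so fast-forward is not possible.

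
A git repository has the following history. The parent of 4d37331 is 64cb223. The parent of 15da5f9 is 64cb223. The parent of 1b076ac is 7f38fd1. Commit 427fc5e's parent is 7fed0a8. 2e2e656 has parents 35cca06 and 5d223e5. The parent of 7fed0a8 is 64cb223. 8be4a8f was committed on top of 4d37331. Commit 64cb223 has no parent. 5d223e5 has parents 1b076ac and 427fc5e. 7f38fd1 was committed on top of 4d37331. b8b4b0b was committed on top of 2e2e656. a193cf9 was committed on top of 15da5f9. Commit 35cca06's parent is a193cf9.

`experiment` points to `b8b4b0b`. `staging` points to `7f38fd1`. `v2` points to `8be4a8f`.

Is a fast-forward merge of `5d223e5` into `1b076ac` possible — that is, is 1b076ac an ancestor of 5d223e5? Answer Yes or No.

Yes

A fast-forward from 1b076ac to 5d223e5 is possible iff 1b076ac is an ancestor of 5d223e5.
Ancestors of 5d223e5: {1b076ac, 427fc5e, 4d37331, 5d223e5, 64cb223, 7f38fd1, 7fed0a8}.
1b076ac is among them, so fast-forward is possible.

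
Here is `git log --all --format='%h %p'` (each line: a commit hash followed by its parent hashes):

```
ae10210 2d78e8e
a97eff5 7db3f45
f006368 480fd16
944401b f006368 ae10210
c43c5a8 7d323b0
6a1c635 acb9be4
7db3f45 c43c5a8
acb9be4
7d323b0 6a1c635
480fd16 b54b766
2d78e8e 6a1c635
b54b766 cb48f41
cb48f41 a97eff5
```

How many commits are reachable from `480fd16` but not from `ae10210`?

7

Reachable from 480fd16: {480fd16, 6a1c635, 7d323b0, 7db3f45, a97eff5, acb9be4, b54b766, c43c5a8, cb48f41}.
Reachable from ae10210: {2d78e8e, 6a1c635, acb9be4, ae10210}.
In 480fd16's history but not ae10210's: {480fd16, 7d323b0, 7db3f45, a97eff5, b54b766, c43c5a8, cb48f41} — 7 commits.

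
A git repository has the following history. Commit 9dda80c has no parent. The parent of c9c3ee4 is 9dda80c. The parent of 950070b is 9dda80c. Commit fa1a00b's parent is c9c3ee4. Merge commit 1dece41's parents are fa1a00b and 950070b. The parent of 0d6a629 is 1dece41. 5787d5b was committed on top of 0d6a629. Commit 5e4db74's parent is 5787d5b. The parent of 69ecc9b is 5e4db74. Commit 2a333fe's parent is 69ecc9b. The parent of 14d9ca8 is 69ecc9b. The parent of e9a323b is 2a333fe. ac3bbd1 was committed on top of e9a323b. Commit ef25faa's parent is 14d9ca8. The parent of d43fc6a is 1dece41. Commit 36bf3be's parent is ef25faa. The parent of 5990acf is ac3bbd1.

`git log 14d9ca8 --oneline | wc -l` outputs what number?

10

Walking parent pointers from 14d9ca8: reachable set = {0d6a629, 14d9ca8, 1dece41, 5787d5b, 5e4db74, 69ecc9b, 950070b, 9dda80c, c9c3ee4, fa1a00b}.
That is 10 commits.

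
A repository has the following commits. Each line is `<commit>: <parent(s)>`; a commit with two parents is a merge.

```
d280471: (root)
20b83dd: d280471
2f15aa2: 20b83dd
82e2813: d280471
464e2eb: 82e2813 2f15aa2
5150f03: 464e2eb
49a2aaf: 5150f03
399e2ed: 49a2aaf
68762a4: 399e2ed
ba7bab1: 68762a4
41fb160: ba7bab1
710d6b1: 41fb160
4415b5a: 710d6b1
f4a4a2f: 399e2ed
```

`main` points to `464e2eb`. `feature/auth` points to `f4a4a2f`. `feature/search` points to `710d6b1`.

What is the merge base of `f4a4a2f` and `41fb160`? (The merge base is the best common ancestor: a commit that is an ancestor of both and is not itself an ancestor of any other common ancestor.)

399e2ed

Ancestors of f4a4a2f: {20b83dd, 2f15aa2, 399e2ed, 464e2eb, 49a2aaf, 5150f03, 82e2813, d280471, f4a4a2f}.
Ancestors of 41fb160: {20b83dd, 2f15aa2, 399e2ed, 41fb160, 464e2eb, 49a2aaf, 5150f03, 68762a4, 82e2813, ba7bab1, d280471}.
Common ancestors: {20b83dd, 2f15aa2, 399e2ed, 464e2eb, 49a2aaf, 5150f03, 82e2813, d280471}.
Among these, 399e2ed is not an ancestor of any other common ancestor — it is the merge base.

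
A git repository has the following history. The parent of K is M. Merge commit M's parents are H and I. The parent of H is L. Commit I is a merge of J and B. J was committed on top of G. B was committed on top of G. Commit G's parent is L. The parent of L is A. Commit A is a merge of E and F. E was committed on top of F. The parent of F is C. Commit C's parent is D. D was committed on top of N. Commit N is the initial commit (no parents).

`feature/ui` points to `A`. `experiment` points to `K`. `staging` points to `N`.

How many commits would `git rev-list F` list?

4

Walking parent pointers from F: reachable set = {C, D, F, N}.
That is 4 commits.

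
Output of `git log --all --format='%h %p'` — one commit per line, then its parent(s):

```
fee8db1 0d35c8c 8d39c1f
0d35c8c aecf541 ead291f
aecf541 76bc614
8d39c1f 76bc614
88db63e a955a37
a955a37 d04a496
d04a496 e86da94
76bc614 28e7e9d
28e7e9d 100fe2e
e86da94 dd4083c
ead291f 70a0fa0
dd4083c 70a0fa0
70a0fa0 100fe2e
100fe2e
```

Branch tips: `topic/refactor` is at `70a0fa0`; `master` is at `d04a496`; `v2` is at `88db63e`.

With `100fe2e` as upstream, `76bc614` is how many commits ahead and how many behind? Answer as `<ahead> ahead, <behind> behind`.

2 ahead, 0 behind

Reachable from 76bc614: {100fe2e, 28e7e9d, 76bc614}.
Reachable from 100fe2e: {100fe2e}.
Only in 76bc614's history (ahead): {28e7e9d, 76bc614} — 2.
Only in 100fe2e's history (behind): {} — 0.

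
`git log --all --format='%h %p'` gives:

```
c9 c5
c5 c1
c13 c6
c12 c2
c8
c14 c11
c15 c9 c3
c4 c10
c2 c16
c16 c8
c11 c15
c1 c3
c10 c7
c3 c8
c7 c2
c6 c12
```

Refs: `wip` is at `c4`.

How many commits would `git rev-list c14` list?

8

Walking parent pointers from c14: reachable set = {c1, c11, c14, c15, c3, c5, c8, c9}.
That is 8 commits.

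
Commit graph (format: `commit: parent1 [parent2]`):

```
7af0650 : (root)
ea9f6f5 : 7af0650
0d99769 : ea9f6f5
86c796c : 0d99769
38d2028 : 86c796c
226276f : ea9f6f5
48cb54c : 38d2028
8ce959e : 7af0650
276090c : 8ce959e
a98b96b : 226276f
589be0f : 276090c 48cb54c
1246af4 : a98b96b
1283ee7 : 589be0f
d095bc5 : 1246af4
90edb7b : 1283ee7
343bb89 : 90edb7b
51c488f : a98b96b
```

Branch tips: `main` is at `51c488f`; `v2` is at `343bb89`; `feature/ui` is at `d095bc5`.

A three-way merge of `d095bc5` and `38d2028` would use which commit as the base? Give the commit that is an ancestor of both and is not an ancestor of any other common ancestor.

ea9f6f5

Ancestors of d095bc5: {1246af4, 226276f, 7af0650, a98b96b, d095bc5, ea9f6f5}.
Ancestors of 38d2028: {0d99769, 38d2028, 7af0650, 86c796c, ea9f6f5}.
Common ancestors: {7af0650, ea9f6f5}.
Among these, ea9f6f5 is not an ancestor of any other common ancestor — it is the merge base.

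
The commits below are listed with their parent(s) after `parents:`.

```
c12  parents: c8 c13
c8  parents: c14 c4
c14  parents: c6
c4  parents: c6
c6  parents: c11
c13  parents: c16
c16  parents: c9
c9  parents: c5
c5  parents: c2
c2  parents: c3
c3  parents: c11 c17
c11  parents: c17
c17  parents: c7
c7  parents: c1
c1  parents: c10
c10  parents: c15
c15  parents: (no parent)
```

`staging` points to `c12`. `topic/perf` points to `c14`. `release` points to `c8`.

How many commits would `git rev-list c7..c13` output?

Reachable from c13: {c1, c10, c11, c13, c15, c16, c17, c2, c3, c5, c7, c9}.
Reachable from c7: {c1, c10, c15, c7}.
In c13's history but not c7's: {c11, c13, c16, c17, c2, c3, c5, c9} — 8 commits.

8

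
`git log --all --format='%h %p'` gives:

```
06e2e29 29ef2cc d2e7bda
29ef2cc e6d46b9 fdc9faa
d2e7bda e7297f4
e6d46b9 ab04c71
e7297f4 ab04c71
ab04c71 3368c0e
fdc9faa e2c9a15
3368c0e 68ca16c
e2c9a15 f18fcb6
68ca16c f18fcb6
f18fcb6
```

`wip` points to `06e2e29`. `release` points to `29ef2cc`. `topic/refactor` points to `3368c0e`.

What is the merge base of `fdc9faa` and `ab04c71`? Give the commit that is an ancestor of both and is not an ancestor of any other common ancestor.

f18fcb6

Ancestors of fdc9faa: {e2c9a15, f18fcb6, fdc9faa}.
Ancestors of ab04c71: {3368c0e, 68ca16c, ab04c71, f18fcb6}.
Common ancestors: {f18fcb6}.
The only common ancestor is f18fcb6, so it is the merge base.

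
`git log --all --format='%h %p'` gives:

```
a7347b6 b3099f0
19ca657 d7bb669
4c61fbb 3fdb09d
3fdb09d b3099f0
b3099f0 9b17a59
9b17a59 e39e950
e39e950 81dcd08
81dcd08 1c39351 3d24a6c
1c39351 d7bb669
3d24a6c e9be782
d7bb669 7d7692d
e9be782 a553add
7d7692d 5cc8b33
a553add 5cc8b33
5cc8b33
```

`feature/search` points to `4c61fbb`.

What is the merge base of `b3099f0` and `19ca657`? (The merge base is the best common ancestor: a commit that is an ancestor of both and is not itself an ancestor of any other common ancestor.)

Ancestors of b3099f0: {1c39351, 3d24a6c, 5cc8b33, 7d7692d, 81dcd08, 9b17a59, a553add, b3099f0, d7bb669, e39e950, e9be782}.
Ancestors of 19ca657: {19ca657, 5cc8b33, 7d7692d, d7bb669}.
Common ancestors: {5cc8b33, 7d7692d, d7bb669}.
Among these, d7bb669 is not an ancestor of any other common ancestor — it is the merge base.

d7bb669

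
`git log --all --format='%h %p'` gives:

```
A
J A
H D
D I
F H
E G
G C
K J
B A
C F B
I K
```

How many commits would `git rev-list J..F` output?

Reachable from F: {A, D, F, H, I, J, K}.
Reachable from J: {A, J}.
In F's history but not J's: {D, F, H, I, K} — 5 commits.

5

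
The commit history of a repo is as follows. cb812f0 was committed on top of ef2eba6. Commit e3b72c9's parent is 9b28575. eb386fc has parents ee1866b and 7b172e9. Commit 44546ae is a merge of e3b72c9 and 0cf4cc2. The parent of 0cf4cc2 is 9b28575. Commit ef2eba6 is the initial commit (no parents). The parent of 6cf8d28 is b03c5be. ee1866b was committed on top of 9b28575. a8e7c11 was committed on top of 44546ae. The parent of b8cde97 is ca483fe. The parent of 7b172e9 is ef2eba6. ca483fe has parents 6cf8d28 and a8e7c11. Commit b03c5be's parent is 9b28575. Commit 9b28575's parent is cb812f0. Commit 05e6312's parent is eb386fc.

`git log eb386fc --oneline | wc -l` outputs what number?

Walking parent pointers from eb386fc: reachable set = {7b172e9, 9b28575, cb812f0, eb386fc, ee1866b, ef2eba6}.
That is 6 commits.

6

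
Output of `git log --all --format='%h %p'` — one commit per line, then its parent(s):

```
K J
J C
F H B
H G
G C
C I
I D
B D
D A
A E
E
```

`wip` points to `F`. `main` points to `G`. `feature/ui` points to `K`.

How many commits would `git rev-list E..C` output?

Reachable from C: {A, C, D, E, I}.
Reachable from E: {E}.
In C's history but not E's: {A, C, D, I} — 4 commits.

4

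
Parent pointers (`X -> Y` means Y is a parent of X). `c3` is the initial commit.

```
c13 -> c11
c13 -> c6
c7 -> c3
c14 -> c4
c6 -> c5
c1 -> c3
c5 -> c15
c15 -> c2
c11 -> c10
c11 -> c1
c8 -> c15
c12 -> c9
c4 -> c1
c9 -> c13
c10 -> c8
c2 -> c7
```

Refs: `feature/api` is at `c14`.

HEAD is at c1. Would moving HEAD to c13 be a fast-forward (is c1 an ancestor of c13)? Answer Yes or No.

Yes

A fast-forward from c1 to c13 is possible iff c1 is an ancestor of c13.
Ancestors of c13: {c1, c10, c11, c13, c15, c2, c3, c5, c6, c7, c8}.
c1 is among them, so fast-forward is possible.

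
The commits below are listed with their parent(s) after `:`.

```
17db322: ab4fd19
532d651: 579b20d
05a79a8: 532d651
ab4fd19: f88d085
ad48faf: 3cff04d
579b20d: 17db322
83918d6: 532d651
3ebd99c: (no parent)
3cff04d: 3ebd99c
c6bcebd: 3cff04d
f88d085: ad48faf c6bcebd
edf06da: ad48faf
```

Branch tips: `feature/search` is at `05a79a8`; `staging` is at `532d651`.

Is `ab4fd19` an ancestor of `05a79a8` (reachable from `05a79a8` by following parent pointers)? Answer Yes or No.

Ancestors of 05a79a8 (commits reachable by following parents): {05a79a8, 17db322, 3cff04d, 3ebd99c, 532d651, 579b20d, ab4fd19, ad48faf, c6bcebd, f88d085}.
ab4fd19 is in that set, so it is an ancestor of 05a79a8.

Yes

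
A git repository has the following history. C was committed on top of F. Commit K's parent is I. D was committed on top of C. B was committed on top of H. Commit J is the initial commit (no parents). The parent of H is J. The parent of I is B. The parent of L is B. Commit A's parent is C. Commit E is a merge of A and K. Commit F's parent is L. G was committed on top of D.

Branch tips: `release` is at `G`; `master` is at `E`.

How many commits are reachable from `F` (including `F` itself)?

5

Walking parent pointers from F: reachable set = {B, F, H, J, L}.
That is 5 commits.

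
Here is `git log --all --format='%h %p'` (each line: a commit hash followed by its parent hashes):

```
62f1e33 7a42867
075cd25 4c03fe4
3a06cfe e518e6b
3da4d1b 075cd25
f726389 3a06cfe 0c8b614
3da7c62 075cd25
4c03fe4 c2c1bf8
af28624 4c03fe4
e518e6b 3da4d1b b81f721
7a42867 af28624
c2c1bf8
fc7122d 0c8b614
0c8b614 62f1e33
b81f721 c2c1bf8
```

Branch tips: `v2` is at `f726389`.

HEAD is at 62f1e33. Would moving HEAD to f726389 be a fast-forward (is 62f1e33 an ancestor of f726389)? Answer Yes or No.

A fast-forward from 62f1e33 to f726389 is possible iff 62f1e33 is an ancestor of f726389.
Ancestors of f726389: {075cd25, 0c8b614, 3a06cfe, 3da4d1b, 4c03fe4, 62f1e33, 7a42867, af28624, b81f721, c2c1bf8, e518e6b, f726389}.
62f1e33 is among them, so fast-forward is possible.

Yes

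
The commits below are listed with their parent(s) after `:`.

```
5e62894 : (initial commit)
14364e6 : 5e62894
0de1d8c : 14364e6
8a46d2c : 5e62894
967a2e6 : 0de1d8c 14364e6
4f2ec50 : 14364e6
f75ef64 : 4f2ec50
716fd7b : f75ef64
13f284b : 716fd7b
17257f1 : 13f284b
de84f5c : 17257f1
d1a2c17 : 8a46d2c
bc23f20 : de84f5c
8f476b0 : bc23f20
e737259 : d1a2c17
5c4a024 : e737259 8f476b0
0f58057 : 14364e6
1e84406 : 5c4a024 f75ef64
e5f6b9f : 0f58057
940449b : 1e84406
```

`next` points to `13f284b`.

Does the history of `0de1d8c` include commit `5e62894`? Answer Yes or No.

Yes

Ancestors of 0de1d8c (commits reachable by following parents): {0de1d8c, 14364e6, 5e62894}.
5e62894 is in that set, so it is an ancestor of 0de1d8c.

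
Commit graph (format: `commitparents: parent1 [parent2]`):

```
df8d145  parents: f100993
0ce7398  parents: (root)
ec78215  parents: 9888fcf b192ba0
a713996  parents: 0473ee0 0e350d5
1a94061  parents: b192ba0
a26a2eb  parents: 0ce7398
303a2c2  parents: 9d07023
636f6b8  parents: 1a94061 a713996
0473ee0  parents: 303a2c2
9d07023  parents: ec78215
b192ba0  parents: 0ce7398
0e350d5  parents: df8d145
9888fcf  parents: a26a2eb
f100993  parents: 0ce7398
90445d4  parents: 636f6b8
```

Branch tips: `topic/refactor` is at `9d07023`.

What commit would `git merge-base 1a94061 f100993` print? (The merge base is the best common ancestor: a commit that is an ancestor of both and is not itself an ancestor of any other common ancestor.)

Ancestors of 1a94061: {0ce7398, 1a94061, b192ba0}.
Ancestors of f100993: {0ce7398, f100993}.
Common ancestors: {0ce7398}.
The only common ancestor is 0ce7398, so it is the merge base.

0ce7398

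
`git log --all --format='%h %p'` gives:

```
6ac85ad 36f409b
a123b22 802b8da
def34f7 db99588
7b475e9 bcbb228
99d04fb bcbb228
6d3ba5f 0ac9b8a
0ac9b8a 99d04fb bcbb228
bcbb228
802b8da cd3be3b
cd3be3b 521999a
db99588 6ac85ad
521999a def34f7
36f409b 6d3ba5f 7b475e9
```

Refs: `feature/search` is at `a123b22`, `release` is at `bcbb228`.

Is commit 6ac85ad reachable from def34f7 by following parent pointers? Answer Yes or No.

Ancestors of def34f7 (commits reachable by following parents): {0ac9b8a, 36f409b, 6ac85ad, 6d3ba5f, 7b475e9, 99d04fb, bcbb228, db99588, def34f7}.
6ac85ad is in that set, so it is an ancestor of def34f7.

Yes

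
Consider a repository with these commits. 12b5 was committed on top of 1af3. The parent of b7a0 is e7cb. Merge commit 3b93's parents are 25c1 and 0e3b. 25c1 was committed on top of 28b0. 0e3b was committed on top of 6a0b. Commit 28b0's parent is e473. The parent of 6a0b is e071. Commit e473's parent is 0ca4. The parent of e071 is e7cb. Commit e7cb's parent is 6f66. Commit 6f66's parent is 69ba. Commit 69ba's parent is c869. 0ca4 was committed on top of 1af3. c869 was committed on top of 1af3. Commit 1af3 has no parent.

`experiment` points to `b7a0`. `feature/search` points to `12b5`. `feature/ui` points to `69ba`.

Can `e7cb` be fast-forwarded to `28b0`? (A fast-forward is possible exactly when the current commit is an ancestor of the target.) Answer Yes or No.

A fast-forward from e7cb to 28b0 is possible iff e7cb is an ancestor of 28b0.
Ancestors of 28b0: {0ca4, 1af3, 28b0, e473}.
e7cb is not among them, so fast-forward is not possible.

No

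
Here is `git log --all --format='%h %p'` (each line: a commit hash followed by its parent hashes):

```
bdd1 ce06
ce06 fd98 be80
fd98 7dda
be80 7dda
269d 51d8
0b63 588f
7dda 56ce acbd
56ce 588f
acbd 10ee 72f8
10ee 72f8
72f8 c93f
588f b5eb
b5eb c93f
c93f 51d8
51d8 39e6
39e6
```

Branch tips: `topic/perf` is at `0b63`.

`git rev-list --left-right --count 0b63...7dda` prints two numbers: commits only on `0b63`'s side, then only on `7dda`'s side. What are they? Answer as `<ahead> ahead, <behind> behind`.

1 ahead, 5 behind

Reachable from 0b63: {0b63, 39e6, 51d8, 588f, b5eb, c93f}.
Reachable from 7dda: {10ee, 39e6, 51d8, 56ce, 588f, 72f8, 7dda, acbd, b5eb, c93f}.
Only in 0b63's history (ahead): {0b63} — 1.
Only in 7dda's history (behind): {10ee, 56ce, 72f8, 7dda, acbd} — 5.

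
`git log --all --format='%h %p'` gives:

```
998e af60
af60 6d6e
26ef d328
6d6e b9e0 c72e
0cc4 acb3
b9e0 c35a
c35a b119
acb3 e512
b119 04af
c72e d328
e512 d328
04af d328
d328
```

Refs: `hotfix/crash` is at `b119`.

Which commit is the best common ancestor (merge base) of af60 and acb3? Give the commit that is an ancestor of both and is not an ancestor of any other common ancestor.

d328

Ancestors of af60: {04af, 6d6e, af60, b119, b9e0, c35a, c72e, d328}.
Ancestors of acb3: {acb3, d328, e512}.
Common ancestors: {d328}.
The only common ancestor is d328, so it is the merge base.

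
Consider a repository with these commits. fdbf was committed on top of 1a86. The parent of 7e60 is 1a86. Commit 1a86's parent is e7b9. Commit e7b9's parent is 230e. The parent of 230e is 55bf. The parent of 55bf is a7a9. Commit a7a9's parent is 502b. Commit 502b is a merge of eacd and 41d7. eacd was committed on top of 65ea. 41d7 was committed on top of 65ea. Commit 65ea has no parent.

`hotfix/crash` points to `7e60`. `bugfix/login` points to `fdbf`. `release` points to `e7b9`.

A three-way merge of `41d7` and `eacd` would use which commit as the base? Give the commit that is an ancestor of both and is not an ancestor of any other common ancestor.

Ancestors of 41d7: {41d7, 65ea}.
Ancestors of eacd: {65ea, eacd}.
Common ancestors: {65ea}.
The only common ancestor is 65ea, so it is the merge base.

65ea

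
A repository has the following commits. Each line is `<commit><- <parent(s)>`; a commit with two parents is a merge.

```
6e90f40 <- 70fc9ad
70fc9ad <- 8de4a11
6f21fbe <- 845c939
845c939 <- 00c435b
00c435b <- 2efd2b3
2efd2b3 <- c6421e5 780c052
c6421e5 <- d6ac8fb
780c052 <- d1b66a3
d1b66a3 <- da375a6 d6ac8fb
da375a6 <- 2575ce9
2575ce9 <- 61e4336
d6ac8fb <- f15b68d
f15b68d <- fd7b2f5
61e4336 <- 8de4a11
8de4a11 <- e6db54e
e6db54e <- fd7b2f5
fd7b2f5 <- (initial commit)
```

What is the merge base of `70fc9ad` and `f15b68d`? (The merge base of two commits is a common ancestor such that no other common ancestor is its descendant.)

Ancestors of 70fc9ad: {70fc9ad, 8de4a11, e6db54e, fd7b2f5}.
Ancestors of f15b68d: {f15b68d, fd7b2f5}.
Common ancestors: {fd7b2f5}.
The only common ancestor is fd7b2f5, so it is the merge base.

fd7b2f5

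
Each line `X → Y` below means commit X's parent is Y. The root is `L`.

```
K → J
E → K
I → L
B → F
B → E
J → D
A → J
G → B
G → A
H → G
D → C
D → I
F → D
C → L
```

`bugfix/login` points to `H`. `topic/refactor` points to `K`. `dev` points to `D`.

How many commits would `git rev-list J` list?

5

Walking parent pointers from J: reachable set = {C, D, I, J, L}.
That is 5 commits.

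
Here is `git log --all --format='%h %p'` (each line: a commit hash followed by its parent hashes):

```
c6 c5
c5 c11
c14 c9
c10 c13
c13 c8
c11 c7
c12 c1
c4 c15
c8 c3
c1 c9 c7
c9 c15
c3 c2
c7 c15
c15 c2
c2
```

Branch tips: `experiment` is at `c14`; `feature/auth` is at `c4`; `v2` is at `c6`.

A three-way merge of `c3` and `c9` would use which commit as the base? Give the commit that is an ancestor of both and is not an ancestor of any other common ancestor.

c2

Ancestors of c3: {c2, c3}.
Ancestors of c9: {c15, c2, c9}.
Common ancestors: {c2}.
The only common ancestor is c2, so it is the merge base.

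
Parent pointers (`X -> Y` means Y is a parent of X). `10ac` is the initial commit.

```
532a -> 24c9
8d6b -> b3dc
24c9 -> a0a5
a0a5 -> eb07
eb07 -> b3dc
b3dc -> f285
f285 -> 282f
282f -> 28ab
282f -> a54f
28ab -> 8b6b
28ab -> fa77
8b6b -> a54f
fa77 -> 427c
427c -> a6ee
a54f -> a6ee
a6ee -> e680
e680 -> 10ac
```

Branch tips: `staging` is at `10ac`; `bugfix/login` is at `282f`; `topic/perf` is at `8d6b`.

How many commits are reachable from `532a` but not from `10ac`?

Reachable from 532a: {10ac, 24c9, 282f, 28ab, 427c, 532a, 8b6b, a0a5, a54f, a6ee, b3dc, e680, eb07, f285, fa77}.
Reachable from 10ac: {10ac}.
In 532a's history but not 10ac's: {24c9, 282f, 28ab, 427c, 532a, 8b6b, a0a5, a54f, a6ee, b3dc, e680, eb07, f285, fa77} — 14 commits.

14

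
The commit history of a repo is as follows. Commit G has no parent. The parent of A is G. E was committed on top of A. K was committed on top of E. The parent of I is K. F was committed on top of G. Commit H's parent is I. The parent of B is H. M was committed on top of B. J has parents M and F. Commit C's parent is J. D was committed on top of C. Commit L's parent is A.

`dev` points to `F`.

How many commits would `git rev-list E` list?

3

Walking parent pointers from E: reachable set = {A, E, G}.
That is 3 commits.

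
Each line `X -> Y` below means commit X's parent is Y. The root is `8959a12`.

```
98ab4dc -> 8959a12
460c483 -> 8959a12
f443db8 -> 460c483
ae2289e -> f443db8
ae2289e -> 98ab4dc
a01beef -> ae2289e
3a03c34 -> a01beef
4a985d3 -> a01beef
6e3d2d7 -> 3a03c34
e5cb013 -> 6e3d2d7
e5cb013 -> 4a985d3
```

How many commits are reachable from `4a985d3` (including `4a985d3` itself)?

Walking parent pointers from 4a985d3: reachable set = {460c483, 4a985d3, 8959a12, 98ab4dc, a01beef, ae2289e, f443db8}.
That is 7 commits.

7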